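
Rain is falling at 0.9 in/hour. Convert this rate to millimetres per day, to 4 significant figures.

548.6 mm/day

0.9 in/hour × 25.4 mm/in × 24 hour/day = 548.6 mm/day.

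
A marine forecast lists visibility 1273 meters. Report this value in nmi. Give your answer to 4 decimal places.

1 m = 0.000539957 nmi, so 1273 × 0.000539957 = 0.6874 nmi.

0.6874 nmi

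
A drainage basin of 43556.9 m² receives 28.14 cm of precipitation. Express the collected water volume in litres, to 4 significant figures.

12260000 litres

Depth: 28.14 cm × 10 = 281.4 mm.
1 mm over 1 m² is 1 L, so volume = 281.4 × 43556.9 = 12256912 L ≈ 12260000 L.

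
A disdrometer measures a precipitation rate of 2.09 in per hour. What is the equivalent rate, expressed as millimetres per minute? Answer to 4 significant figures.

2.09 in/hour × 25.4 mm/in × 0.0166667 hour/minute = 0.8848 mm/minute.

0.8848 mm/minute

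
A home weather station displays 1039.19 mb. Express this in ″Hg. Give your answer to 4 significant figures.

1 mb = 0.02953 inHg, so 1039.19 × 0.02953 = 30.69 inHg.

30.69 inHg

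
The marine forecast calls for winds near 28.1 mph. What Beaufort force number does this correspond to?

Beaufort force 6

28.1 mph = 12.6 m/s, which is Beaufort 6 (strong breeze, 10.8–13.8 m/s).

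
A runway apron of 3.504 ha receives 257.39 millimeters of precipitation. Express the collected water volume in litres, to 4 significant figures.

Area: 3.504 ha = 35040 m².
1 mm over 1 m² is 1 L, so volume = 257.39 × 35040 = 9018945.6 L ≈ 9019000 L.

9019000 litres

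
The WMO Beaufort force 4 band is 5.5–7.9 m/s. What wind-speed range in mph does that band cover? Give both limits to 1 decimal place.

5.5–7.9 m/s × 2.237 = 12.3–17.7 mph.

12.3 to 17.7 mph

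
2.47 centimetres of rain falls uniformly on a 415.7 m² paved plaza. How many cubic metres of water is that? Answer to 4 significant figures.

Depth: 2.47 cm × 10 = 24.7 mm.
1 mm over 1 m² is 1 L, so volume = 24.7 × 415.7 = 10267.79 L = 10.27 m³.

10.27 cubic metres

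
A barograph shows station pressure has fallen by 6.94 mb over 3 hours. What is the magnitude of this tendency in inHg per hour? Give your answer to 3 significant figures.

0.0683 inHg per hour

6.94 mb / 3 h × 0.02953 inHg/mb = 0.0683 inHg/h.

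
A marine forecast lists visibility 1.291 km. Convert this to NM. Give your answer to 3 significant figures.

0.697 nmi

1 km = 0.539957 nmi, so 1.291 × 0.539957 = 0.697 nmi.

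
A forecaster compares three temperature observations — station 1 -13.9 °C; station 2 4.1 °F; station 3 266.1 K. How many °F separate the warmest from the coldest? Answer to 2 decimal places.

station 2: 4.1 °F = -15.500 °C.
station 3: 266.1 K = -7.050 °C.
Spread: (-7.050) − (-15.500) = 8.450 °C = 15.21 °F.

15.21 °F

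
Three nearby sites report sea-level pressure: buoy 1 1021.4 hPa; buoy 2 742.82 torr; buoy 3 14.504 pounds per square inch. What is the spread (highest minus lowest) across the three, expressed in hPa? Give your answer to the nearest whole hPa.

buoy 2: 742.82 mmHg = 990.35 hPa.
buoy 3: 14.504 psi = 1000.02 hPa.
Spread: 1021.40 − 990.35 = 31 hPa.

31 hPa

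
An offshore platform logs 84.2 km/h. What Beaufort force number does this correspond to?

84.2 km/h = 23.4 m/s, which is Beaufort 9 (strong gale, 20.8–24.4 m/s).

Beaufort force 9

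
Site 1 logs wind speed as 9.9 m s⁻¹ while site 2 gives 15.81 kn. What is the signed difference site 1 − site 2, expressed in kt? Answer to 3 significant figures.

3.43 kt

site 1: 9.9 m/s = 19.2441 kt.
Difference: 19.2441 − 15.8100 = 3.43 kt.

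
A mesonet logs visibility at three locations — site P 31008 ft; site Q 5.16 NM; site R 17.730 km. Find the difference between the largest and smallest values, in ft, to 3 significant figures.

27200 ft

site Q: 5.16 nmi = 31352.76 ft.
site R: 17.730 km = 58169.29 ft.
Spread: 58169.29 − 31008.00 = 27200 ft.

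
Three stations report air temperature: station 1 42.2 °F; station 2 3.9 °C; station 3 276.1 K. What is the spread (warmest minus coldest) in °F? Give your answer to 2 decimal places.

4.89 °F

station 1: 42.2 °F = 5.667 °C.
station 3: 276.1 K = 2.950 °C.
Spread: 5.667 − 2.950 = 2.717 °C = 4.89 °F.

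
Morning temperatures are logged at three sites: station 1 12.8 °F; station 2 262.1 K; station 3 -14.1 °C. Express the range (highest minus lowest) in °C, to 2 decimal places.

station 1: 12.8 °F = -10.667 °C.
station 2: 262.1 K = -11.050 °C.
Spread: (-10.667) − (-14.100) = 3.433 °C.

3.43 °C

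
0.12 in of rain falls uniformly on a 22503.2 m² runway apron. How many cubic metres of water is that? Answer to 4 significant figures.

68.59 cubic metres

Depth: 0.12 in × 25.4 = 3.048 mm.
1 mm over 1 m² is 1 L, so volume = 3.048 × 22503.2 = 68589.754 L = 68.59 m³.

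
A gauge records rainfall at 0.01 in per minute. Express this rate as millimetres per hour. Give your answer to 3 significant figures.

15.2 mm/hour

0.01 in/minute × 25.4 mm/in × 60 minute/hour = 15.2 mm/hour.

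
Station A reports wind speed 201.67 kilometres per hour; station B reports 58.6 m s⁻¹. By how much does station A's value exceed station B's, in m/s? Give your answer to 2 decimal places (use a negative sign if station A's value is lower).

-2.58 m/s

station A: 201.67 km/h = 56.0194 m/s.
Difference: 56.0194 − 58.6000 = -2.58 m/s.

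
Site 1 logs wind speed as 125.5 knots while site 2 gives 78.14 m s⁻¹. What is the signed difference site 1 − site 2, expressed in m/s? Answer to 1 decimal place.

-13.6 m/s

site 1: 125.5 kt = 64.563 m/s.
Difference: 64.563 − 78.140 = -13.6 m/s.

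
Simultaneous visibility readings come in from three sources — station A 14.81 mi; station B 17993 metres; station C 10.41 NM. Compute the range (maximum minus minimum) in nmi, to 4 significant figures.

3.154 nmi

station A: 14.81 SM = 12.86954 nmi.
station B: 17993 m = 9.71544 nmi.
Spread: 12.86954 − 9.71544 = 3.154 nmi.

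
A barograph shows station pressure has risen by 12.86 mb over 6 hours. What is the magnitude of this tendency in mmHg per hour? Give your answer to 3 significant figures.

1.61 mmHg per hour

12.86 mb / 6 h × 0.750062 mmHg/mb = 1.61 mmHg/h.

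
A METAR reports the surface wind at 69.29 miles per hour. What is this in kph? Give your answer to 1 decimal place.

111.5 km/h

1 mph = 1.60934 km/h, so 69.29 × 1.60934 = 111.5 km/h.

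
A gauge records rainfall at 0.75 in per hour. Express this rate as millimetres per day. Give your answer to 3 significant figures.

457 mm/day

0.75 in/hour × 25.4 mm/in × 24 hour/day = 457 mm/day.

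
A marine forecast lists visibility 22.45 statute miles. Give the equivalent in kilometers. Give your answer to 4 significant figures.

1 SM = 1.60934 km, so 22.45 × 1.60934 = 36.13 km.

36.13 km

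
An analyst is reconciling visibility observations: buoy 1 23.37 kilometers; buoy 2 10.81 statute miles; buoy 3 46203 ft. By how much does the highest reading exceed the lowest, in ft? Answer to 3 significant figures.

30500 ft

buoy 1: 23.37 km = 76673.23 ft.
buoy 2: 10.81 SM = 57076.80 ft.
Spread: 76673.23 − 46203.00 = 30500 ft.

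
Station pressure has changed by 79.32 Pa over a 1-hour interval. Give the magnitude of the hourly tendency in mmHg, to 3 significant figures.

79.32 Pa / 1 h × 0.00750062 mmHg/Pa = 0.595 mmHg/h.

0.595 mmHg per hour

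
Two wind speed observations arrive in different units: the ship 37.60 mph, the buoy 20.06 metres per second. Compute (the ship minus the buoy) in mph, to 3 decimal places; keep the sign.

the buoy: 20.06 m/s = 44.87294 mph.
Difference: 37.60000 − 44.87294 = -7.273 mph.

-7.273 mph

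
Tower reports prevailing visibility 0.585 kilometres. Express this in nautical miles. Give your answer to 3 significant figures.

1 km = 0.539957 nmi, so 0.585 × 0.539957 = 0.316 nmi.

0.316 nmi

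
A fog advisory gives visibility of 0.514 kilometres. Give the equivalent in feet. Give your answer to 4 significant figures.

1 km = 3280.84 ft, so 0.514 × 3280.84 = 1686 ft.

1686 ft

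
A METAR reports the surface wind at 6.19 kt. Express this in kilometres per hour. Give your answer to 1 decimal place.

1 kt = 1.852 km/h, so 6.19 × 1.852 = 11.5 km/h.

11.5 km/h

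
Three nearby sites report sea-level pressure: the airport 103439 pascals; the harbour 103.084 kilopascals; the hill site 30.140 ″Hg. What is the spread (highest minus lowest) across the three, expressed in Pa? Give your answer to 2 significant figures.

1400 Pa

the harbour: 103.084 kPa = 103084.00 Pa.
the hill site: 30.140 inHg = 102065.76 Pa.
Spread: 103439.00 − 102065.76 = 1400 Pa.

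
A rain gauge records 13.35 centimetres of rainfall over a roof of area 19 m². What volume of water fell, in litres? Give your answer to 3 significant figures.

2540 litres

Depth: 13.35 cm × 10 = 133.5 mm.
1 mm over 1 m² is 1 L, so volume = 133.5 × 19 = 2536.5 L ≈ 2540 L.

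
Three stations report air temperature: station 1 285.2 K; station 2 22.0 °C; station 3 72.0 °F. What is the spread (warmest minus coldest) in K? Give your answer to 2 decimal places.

station 1: 285.2 K = 12.050 °C.
station 3: 72.0 °F = 22.222 °C.
Spread: 22.222 − 12.050 = 10.172 °C.

10.17 K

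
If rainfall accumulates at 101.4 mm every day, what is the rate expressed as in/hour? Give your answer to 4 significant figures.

0.1663 in/hour

101.4 mm/day × 0.0393701 in/mm × 0.0416667 day/hour = 0.1663 in/hour.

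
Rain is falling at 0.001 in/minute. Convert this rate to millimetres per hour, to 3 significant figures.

1.52 mm/hour

0.001 in/minute × 25.4 mm/in × 60 minute/hour = 1.52 mm/hour.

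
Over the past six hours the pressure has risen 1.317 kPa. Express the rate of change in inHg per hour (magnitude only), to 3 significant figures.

1.317 kPa / 6 h × 0.2953 inHg/kPa = 0.0648 inHg/h.

0.0648 inHg per hour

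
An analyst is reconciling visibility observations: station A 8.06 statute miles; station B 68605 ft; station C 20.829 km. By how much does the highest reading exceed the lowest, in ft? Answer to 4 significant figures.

26050 ft

station A: 8.06 SM = 42556.80 ft.
station C: 20.829 km = 68336.61 ft.
Spread: 68605.00 − 42556.80 = 26050 ft.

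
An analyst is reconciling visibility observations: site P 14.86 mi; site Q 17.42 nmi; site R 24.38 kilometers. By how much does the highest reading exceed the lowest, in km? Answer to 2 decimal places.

8.35 km

site P: 14.86 SM = 23.9149 km.
site Q: 17.42 nmi = 32.2618 km.
Spread: 32.2618 − 23.9149 = 8.35 km.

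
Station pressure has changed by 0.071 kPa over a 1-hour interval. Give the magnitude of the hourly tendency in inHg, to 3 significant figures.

0.071 kPa / 1 h × 0.2953 inHg/kPa = 0.0210 inHg/h.

0.0210 inHg per hour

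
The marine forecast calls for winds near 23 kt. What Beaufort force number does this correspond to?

23 kt lies in the Beaufort 6 band (strong breeze, 22–27 kt).

Beaufort force 6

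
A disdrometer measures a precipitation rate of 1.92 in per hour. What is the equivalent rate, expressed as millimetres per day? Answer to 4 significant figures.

1170 mm/day

1.92 in/hour × 25.4 mm/in × 24 hour/day = 1170 mm/day.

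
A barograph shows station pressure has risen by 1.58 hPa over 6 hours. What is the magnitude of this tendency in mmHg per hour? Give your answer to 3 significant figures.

1.58 hPa / 6 h × 0.750062 mmHg/hPa = 0.198 mmHg/h.

0.198 mmHg per hour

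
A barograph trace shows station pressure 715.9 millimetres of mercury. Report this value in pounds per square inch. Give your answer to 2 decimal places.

1 mmHg = 0.0193368 psi, so 715.9 × 0.0193368 = 13.84 psi.

13.84 psi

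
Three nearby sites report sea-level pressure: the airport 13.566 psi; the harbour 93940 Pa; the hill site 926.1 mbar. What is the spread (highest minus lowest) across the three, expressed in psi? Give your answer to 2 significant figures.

the harbour: 93940 Pa = 13.6248 psi.
the hill site: 926.1 mb = 13.4319 psi.
Spread: 13.6248 − 13.4319 = 0.19 psi.

0.19 psi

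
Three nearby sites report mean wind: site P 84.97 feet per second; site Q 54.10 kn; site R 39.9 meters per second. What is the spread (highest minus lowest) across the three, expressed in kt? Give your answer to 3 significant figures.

27.2 kt

site P: 84.97 ft/s = 50.343 kt.
site R: 39.9 m/s = 77.559 kt.
Spread: 77.559 − 50.343 = 27.2 kt.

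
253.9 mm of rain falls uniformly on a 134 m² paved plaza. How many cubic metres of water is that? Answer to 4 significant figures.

1 mm over 1 m² is 1 L, so volume = 253.9 × 134 = 34022.6 L = 34.02 m³.

34.02 cubic metres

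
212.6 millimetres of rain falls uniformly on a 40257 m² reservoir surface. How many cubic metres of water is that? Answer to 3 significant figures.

1 mm over 1 m² is 1 L, so volume = 212.6 × 40257 = 8558638.2 L = 8560 m³.

8560 cubic metres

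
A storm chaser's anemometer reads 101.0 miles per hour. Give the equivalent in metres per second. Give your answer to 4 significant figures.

45.15 m/s

1 mph = 0.44704 m/s, so 101.0 × 0.44704 = 45.15 m/s.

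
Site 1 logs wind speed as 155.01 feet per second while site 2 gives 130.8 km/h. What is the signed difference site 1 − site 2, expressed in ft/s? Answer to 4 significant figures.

35.81 ft/s

site 2: 130.8 km/h = 119.2038 ft/s.
Difference: 155.0100 − 119.2038 = 35.81 ft/s.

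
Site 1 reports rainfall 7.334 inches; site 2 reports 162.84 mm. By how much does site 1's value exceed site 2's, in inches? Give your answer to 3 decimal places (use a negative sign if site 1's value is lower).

0.923 in

site 2: 162.84 mm = 6.41102 in.
Difference: 7.33400 − 6.41102 = 0.923 in.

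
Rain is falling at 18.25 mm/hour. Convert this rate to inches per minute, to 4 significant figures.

0.01198 in/minute

18.25 mm/hour × 0.0393701 in/mm × 0.0166667 hour/minute = 0.01198 in/minute.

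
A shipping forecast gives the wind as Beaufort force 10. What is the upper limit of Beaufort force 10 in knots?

Beaufort 10 (storm) spans 48–55 knots.

55 kt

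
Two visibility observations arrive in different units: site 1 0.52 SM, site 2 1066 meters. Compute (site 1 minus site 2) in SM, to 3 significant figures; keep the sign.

-0.142 SM

site 2: 1066 m = 0.66238 SM.
Difference: 0.52000 − 0.66238 = -0.142 SM.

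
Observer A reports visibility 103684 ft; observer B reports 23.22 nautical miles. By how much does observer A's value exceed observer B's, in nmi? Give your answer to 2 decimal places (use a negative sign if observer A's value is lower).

-6.16 nmi

observer A: 103684 ft = 17.0642 nmi.
Difference: 17.0642 − 23.2200 = -6.16 nmi.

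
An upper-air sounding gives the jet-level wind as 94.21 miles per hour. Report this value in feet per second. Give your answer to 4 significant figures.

1 mph = 1.46667 ft/s, so 94.21 × 1.46667 = 138.2 ft/s.

138.2 ft/s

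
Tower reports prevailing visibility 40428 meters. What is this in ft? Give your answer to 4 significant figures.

132600 ft

1 m = 3.28084 ft, so 40428 × 3.28084 = 132600 ft.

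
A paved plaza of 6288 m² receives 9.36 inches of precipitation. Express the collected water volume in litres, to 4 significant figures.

1495000 litres

Depth: 9.36 in × 25.4 = 237.744 mm.
1 mm over 1 m² is 1 L, so volume = 237.744 × 6288 = 1494934.3 L ≈ 1495000 L.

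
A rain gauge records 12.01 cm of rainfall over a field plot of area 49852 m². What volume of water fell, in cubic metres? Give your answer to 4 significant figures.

5987 cubic metres

Depth: 12.01 cm × 10 = 120.1 mm.
1 mm over 1 m² is 1 L, so volume = 120.1 × 49852 = 5987225.2 L = 5987 m³.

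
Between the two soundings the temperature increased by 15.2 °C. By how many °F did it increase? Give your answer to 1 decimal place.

For a temperature change the 32° offset cancels: Δ°F = 15.2 × 1.8 = 27.4 °F.

27.4 °F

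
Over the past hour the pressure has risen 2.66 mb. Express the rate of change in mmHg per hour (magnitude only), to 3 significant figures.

2.66 mb / 1 h × 0.750062 mmHg/mb = 2.00 mmHg/h.

2.00 mmHg per hour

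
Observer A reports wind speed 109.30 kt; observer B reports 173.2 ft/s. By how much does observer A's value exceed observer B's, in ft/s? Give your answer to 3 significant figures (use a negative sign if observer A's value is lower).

11.3 ft/s

observer A: 109.30 kt = 184.478 ft/s.
Difference: 184.478 − 173.200 = 11.3 ft/s.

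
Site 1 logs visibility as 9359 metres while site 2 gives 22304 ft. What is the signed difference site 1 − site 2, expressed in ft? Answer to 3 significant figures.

site 1: 9359 m = 30705.38 ft.
Difference: 30705.38 − 22304.00 = 8400 ft.

8400 ft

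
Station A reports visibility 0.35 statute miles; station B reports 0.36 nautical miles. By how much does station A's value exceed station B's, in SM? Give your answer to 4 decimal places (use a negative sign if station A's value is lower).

station B: 0.36 nmi = 0.414281 SM.
Difference: 0.350000 − 0.414281 = -0.0643 SM.

-0.0643 SM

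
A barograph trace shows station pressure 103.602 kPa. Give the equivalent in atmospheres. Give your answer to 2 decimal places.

1.02 atm

1 kPa = 0.00986923 atm, so 103.602 × 0.00986923 = 1.02 atm.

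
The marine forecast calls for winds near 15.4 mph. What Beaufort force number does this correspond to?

Beaufort force 4

15.4 mph = 6.9 m/s, which is Beaufort 4 (moderate breeze, 5.5–7.9 m/s).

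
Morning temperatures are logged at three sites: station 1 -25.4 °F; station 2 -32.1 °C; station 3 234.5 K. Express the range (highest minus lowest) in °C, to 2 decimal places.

station 1: -25.4 °F = -31.889 °C.
station 3: 234.5 K = -38.650 °C.
Spread: (-31.889) − (-38.650) = 6.761 °C.

6.76 °C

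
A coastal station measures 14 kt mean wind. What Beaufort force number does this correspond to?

Beaufort force 4

14 kt lies in the Beaufort 4 band (moderate breeze, 11–16 kt).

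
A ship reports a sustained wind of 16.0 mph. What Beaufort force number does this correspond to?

Beaufort force 4

16.0 mph = 7.2 m/s, which is Beaufort 4 (moderate breeze, 5.5–7.9 m/s).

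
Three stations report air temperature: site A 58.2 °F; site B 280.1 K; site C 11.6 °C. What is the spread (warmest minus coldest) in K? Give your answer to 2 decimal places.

site A: 58.2 °F = 14.556 °C.
site B: 280.1 K = 6.950 °C.
Spread: 14.556 − 6.950 = 7.606 °C.

7.61 K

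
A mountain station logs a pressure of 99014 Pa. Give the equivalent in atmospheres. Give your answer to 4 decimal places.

1 Pa = 9.86923e-06 atm, so 99014 × 9.86923e-06 = 0.9772 atm.

0.9772 atm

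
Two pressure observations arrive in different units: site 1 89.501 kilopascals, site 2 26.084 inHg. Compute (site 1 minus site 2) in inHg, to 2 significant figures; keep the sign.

0.35 inHg

site 1: 89.501 kPa = 26.4296 inHg.
Difference: 26.4296 − 26.0840 = 0.35 inHg.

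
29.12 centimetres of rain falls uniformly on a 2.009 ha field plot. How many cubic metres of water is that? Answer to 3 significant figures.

5850 cubic metres

Depth: 29.12 cm × 10 = 291.2 mm.
Area: 2.009 ha = 20090 m².
1 mm over 1 m² is 1 L, so volume = 291.2 × 20090 = 5850208 L = 5850 m³.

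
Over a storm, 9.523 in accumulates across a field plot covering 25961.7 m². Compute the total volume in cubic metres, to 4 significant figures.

6280 cubic metres

Depth: 9.523 in × 25.4 = 241.8842 mm.
1 mm over 1 m² is 1 L, so volume = 241.8842 × 25961.7 = 6279725 L = 6280 m³.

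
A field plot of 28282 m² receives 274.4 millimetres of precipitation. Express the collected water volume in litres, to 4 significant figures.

7761000 litres

1 mm over 1 m² is 1 L, so volume = 274.4 × 28282 = 7760580.8 L ≈ 7761000 L.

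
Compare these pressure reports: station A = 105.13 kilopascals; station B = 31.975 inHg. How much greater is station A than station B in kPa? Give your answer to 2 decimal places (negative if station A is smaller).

station B: 31.975 inHg = 108.2798 kPa.
Difference: 105.1300 − 108.2798 = -3.15 kPa.

-3.15 kPa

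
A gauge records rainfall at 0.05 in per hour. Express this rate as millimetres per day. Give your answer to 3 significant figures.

0.05 in/hour × 25.4 mm/in × 24 hour/day = 30.5 mm/day.

30.5 mm/day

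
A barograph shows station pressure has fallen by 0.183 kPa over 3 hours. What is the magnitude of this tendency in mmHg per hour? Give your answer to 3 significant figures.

0.458 mmHg per hour

0.183 kPa / 3 h × 7.50062 mmHg/kPa = 0.458 mmHg/h.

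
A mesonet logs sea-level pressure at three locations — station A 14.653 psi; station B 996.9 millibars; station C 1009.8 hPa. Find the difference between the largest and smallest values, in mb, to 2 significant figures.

station A: 14.653 psi = 1010.29 mb.
station C: 1009.8 hPa = 1009.80 mb.
Spread: 1010.29 − 996.90 = 13 mb.

13 mb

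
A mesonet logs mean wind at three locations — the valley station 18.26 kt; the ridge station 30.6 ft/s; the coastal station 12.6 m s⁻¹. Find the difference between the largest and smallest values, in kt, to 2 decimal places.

6.36 kt

the ridge station: 30.6 ft/s = 18.1300 kt.
the coastal station: 12.6 m/s = 24.4924 kt.
Spread: 24.4924 − 18.1300 = 6.36 kt.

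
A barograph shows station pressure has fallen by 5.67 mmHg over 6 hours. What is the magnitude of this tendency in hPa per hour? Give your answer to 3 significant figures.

1.26 hPa per hour

5.67 mmHg / 6 h × 1.33322 hPa/mmHg = 1.26 hPa/h.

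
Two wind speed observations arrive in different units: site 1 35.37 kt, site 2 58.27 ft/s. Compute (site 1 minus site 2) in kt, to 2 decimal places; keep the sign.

0.85 kt

site 2: 58.27 ft/s = 34.5240 kt.
Difference: 35.3700 − 34.5240 = 0.85 kt.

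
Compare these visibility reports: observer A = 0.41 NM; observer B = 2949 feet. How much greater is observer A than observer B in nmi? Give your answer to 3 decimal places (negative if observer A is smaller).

-0.075 nmi

observer B: 2949 ft = 0.48534 nmi.
Difference: 0.41000 − 0.48534 = -0.075 nmi.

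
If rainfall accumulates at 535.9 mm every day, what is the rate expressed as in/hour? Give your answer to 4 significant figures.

535.9 mm/day × 0.0393701 in/mm × 0.0416667 day/hour = 0.8791 in/hour.

0.8791 in/hour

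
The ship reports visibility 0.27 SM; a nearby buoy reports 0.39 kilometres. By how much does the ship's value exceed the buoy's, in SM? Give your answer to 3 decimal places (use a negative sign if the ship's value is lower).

0.028 SM

the buoy: 0.39 km = 0.24233 SM.
Difference: 0.27000 − 0.24233 = 0.028 SM.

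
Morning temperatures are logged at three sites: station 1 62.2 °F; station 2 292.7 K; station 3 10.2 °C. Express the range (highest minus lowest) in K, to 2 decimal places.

station 1: 62.2 °F = 16.778 °C.
station 2: 292.7 K = 19.550 °C.
Spread: 19.550 − 10.200 = 9.350 °C.

9.35 K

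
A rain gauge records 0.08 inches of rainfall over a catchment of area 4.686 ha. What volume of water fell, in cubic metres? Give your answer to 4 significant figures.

95.22 cubic metres

Depth: 0.08 in × 25.4 = 2.032 mm.
Area: 4.686 ha = 46860 m².
1 mm over 1 m² is 1 L, so volume = 2.032 × 46860 = 95219.52 L = 95.22 m³.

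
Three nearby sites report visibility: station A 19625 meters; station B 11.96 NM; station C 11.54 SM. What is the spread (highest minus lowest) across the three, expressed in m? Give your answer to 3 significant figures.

3580 m

station B: 11.96 nmi = 22149.92 m.
station C: 11.54 SM = 18571.83 m.
Spread: 22149.92 − 18571.83 = 3580 m.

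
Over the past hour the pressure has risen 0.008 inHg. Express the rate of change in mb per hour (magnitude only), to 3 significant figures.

0.271 mb per hour

0.008 inHg / 1 h × 33.8639 mb/inHg = 0.271 mb/h.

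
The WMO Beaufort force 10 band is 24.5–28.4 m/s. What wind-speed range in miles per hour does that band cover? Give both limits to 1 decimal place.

54.8 to 63.5 mph

24.5–28.4 m/s × 2.237 = 54.8–63.5 mph.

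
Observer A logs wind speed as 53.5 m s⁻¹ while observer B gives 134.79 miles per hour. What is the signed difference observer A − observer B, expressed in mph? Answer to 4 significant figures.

-15.11 mph

observer A: 53.5 m/s = 119.6761 mph.
Difference: 119.6761 − 134.7900 = -15.11 mph.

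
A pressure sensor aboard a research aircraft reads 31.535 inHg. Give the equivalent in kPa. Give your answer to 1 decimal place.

106.8 kPa

1 inHg = 3.38639 kPa, so 31.535 × 3.38639 = 106.8 kPa.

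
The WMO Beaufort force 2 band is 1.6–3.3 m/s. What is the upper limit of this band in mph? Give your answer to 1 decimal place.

7.4 mph

1.6–3.3 m/s × 2.237 = 3.6–7.4 mph.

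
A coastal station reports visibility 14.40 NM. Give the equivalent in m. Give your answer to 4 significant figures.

26670 m

1 nmi = 1852 m, so 14.40 × 1852 = 26670 m.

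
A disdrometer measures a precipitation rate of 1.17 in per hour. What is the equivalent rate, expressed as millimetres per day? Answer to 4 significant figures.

1.17 in/hour × 25.4 mm/in × 24 hour/day = 713.2 mm/day.

713.2 mm/day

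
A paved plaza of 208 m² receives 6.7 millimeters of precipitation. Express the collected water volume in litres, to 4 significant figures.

1 mm over 1 m² is 1 L, so volume = 6.7 × 208 = 1393.6 L ≈ 1394 L.

1394 litres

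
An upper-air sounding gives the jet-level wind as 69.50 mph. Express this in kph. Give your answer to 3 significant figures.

112 km/h

1 mph = 1.60934 km/h, so 69.50 × 1.60934 = 112 km/h.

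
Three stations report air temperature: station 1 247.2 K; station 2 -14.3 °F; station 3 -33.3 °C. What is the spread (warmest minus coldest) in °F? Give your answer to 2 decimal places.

13.64 °F

station 1: 247.2 K = -25.950 °C.
station 2: -14.3 °F = -25.722 °C.
Spread: (-25.722) − (-33.300) = 7.578 °C = 13.64 °F.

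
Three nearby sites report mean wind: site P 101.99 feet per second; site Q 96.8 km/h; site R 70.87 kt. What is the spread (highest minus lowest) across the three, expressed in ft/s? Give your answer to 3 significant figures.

site Q: 96.8 km/h = 88.218 ft/s.
site R: 70.87 kt = 119.615 ft/s.
Spread: 119.615 − 88.218 = 31.4 ft/s.

31.4 ft/s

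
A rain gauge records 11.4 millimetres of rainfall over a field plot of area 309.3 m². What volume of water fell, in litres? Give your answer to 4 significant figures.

1 mm over 1 m² is 1 L, so volume = 11.4 × 309.3 = 3526.02 L ≈ 3526 L.

3526 litres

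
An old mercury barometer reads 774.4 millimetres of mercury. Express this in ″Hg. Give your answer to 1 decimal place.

1 mmHg = 0.0393701 inHg, so 774.4 × 0.0393701 = 30.5 inHg.

30.5 inHg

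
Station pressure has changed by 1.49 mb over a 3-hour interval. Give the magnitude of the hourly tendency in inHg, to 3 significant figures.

1.49 mb / 3 h × 0.02953 inHg/mb = 0.0147 inHg/h.

0.0147 inHg per hour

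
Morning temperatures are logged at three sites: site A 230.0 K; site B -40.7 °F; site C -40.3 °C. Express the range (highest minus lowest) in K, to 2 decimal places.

2.85 K

site A: 230.0 K = -43.150 °C.
site B: -40.7 °F = -40.389 °C.
Spread: (-40.300) − (-43.150) = 2.850 °C.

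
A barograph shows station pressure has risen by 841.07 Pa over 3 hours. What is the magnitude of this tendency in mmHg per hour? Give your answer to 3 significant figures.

2.10 mmHg per hour

841.07 Pa / 3 h × 0.00750062 mmHg/Pa = 2.10 mmHg/h.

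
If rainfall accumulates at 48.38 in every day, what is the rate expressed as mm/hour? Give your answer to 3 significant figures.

51.2 mm/hour

48.38 in/day × 25.4 mm/in × 0.0416667 day/hour = 51.2 mm/hour.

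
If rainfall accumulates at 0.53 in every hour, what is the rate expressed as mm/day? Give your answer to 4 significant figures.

323.1 mm/day

0.53 in/hour × 25.4 mm/in × 24 hour/day = 323.1 mm/day.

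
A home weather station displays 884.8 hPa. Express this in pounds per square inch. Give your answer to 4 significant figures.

12.83 psi

1 hPa = 0.0145038 psi, so 884.8 × 0.0145038 = 12.83 psi.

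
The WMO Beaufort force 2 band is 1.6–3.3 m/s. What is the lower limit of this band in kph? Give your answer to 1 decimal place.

5.8 km/h

1.6–3.3 m/s × 3.6 = 5.8–11.9 km/h.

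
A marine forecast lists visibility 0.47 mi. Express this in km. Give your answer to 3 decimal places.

0.756 km

1 SM = 1.60934 km, so 0.47 × 1.60934 = 0.756 km.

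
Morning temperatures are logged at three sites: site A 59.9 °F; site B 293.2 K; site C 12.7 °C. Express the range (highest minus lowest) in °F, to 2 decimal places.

site A: 59.9 °F = 15.500 °C.
site B: 293.2 K = 20.050 °C.
Spread: 20.050 − 12.700 = 7.350 °C = 13.23 °F.

13.23 °F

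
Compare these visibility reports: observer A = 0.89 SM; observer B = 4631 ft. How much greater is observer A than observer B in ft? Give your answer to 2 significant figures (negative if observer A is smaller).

68 ft

observer A: 0.89 SM = 4699.20 ft.
Difference: 4699.20 − 4631.00 = 68 ft.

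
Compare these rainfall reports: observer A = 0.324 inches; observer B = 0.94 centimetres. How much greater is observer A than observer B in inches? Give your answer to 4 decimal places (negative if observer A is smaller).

observer B: 0.94 cm = 0.370079 in.
Difference: 0.324000 − 0.370079 = -0.0461 in.

-0.0461 in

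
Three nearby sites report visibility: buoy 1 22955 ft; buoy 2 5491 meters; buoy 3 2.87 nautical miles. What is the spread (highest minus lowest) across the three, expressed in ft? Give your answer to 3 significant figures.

buoy 2: 5491 m = 18015.09 ft.
buoy 3: 2.87 nmi = 17438.45 ft.
Spread: 22955.00 − 17438.45 = 5520 ft.

5520 ft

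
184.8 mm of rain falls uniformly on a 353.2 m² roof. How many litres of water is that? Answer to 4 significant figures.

1 mm over 1 m² is 1 L, so volume = 184.8 × 353.2 = 65271.36 L ≈ 65270 L.

65270 litres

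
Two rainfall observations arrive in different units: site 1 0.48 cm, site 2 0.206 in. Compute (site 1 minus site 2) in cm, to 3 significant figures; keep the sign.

site 2: 0.206 in = 0.523240 cm.
Difference: 0.480000 − 0.523240 = -0.0432 cm.

-0.0432 cm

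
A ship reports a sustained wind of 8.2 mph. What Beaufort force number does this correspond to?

Beaufort force 3

8.2 mph = 3.7 m/s, which is Beaufort 3 (gentle breeze, 3.4–5.4 m/s).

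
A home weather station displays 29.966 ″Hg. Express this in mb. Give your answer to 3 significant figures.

1 inHg = 33.8639 mb, so 29.966 × 33.8639 = 1010 mb.

1010 mb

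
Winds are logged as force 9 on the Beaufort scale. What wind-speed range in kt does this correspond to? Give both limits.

41 to 47 kt

Beaufort 9 (strong gale) spans 41–47 knots.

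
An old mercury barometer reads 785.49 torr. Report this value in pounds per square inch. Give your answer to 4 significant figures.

1 mmHg = 0.0193368 psi, so 785.49 × 0.0193368 = 15.19 psi.

15.19 psi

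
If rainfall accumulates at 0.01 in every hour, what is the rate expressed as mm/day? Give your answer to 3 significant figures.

6.10 mm/day

0.01 in/hour × 25.4 mm/in × 24 hour/day = 6.10 mm/day.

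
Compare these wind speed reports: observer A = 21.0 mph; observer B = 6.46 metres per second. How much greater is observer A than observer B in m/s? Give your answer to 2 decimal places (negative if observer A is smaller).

2.93 m/s

observer A: 21.0 mph = 9.3878 m/s.
Difference: 9.3878 − 6.4600 = 2.93 m/s.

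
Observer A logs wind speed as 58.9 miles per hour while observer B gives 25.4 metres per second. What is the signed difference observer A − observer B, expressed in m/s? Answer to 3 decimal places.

0.931 m/s

observer A: 58.9 mph = 26.33066 m/s.
Difference: 26.33066 − 25.40000 = 0.931 m/s.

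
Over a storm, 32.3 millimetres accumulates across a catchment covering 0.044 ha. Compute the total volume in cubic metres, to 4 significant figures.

Area: 0.044 ha = 440 m².
1 mm over 1 m² is 1 L, so volume = 32.3 × 440 = 14212 L = 14.21 m³.

14.21 cubic metres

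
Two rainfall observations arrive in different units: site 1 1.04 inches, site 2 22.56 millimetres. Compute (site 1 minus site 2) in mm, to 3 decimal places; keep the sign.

3.856 mm

site 1: 1.04 in = 26.41600 mm.
Difference: 26.41600 − 22.56000 = 3.856 mm.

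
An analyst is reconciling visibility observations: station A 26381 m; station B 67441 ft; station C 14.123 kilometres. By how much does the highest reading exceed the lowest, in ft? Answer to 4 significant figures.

40220 ft

station A: 26381 m = 86551.84 ft.
station C: 14.123 km = 46335.30 ft.
Spread: 86551.84 − 46335.30 = 40220 ft.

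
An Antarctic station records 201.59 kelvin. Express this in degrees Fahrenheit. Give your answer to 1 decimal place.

-96.8 °F

First to °C: -71.56 °C.
Then to °F: -96.8 °F.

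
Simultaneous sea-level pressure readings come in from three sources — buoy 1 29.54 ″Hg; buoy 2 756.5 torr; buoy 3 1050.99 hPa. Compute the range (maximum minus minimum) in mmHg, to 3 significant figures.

38.0 mmHg

buoy 1: 29.54 inHg = 750.316 mmHg.
buoy 3: 1050.99 hPa = 788.307 mmHg.
Spread: 788.307 − 750.316 = 38.0 mmHg.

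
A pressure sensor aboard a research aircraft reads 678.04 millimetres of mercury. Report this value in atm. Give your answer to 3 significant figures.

0.892 atm

1 mmHg = 0.00131579 atm, so 678.04 × 0.00131579 = 0.892 atm.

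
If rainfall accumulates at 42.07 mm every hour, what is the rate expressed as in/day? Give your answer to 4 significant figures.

42.07 mm/hour × 0.0393701 in/mm × 24 hour/day = 39.75 in/day.

39.75 in/day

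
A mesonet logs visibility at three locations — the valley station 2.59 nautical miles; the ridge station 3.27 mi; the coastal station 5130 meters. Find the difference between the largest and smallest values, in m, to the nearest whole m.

the valley station: 2.59 nmi = 4796.68 m.
the ridge station: 3.27 SM = 5262.55 m.
Spread: 5262.55 − 4796.68 = 466 m.

466 m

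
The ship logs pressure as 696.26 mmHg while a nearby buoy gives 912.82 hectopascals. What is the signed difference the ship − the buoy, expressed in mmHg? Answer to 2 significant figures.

the buoy: 912.82 hPa = 684.67 mmHg.
Difference: 696.26 − 684.67 = 12 mmHg.

12 mmHg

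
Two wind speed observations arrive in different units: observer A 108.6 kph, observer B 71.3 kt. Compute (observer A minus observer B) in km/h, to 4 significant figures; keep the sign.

-23.45 km/h

observer B: 71.3 kt = 132.0476 km/h.
Difference: 108.6000 − 132.0476 = -23.45 km/h.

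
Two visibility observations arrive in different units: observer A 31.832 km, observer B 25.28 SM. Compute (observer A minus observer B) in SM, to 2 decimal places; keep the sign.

-5.50 SM

observer A: 31.832 km = 19.7795 SM.
Difference: 19.7795 − 25.2800 = -5.50 SM.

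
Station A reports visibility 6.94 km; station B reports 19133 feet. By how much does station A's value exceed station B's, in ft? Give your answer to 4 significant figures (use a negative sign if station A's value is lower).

station A: 6.94 km = 22769.03 ft.
Difference: 22769.03 − 19133.00 = 3636 ft.

3636 ft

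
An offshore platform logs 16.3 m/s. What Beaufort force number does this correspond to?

16.3 m/s lies in the Beaufort 7 band (near gale, 13.9–17.1 m/s).

Beaufort force 7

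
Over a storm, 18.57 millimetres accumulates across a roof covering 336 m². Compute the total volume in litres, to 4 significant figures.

6240 litres

1 mm over 1 m² is 1 L, so volume = 18.57 × 336 = 6239.52 L ≈ 6240 L.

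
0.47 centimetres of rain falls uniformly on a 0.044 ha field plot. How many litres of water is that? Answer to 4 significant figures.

Depth: 0.47 cm × 10 = 4.7 mm.
Area: 0.044 ha = 440 m².
1 mm over 1 m² is 1 L, so volume = 4.7 × 440 = 2068 L.

2068 litres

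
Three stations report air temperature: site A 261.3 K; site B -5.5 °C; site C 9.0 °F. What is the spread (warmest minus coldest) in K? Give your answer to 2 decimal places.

7.28 K

site A: 261.3 K = -11.850 °C.
site C: 9.0 °F = -12.778 °C.
Spread: (-5.500) − (-12.778) = 7.278 °C.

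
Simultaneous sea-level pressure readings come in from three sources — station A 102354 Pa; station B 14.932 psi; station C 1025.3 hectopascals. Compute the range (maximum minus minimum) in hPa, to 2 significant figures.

6.0 hPa

station A: 102354 Pa = 1023.540 hPa.
station B: 14.932 psi = 1029.525 hPa.
Spread: 1029.525 − 1023.540 = 6.0 hPa.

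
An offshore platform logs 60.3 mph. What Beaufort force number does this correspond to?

Beaufort force 10

60.3 mph = 27.0 m/s, which is Beaufort 10 (storm, 24.5–28.4 m/s).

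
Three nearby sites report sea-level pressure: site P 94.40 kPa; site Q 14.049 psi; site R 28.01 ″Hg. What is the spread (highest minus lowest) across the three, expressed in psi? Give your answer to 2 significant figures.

site P: 94.40 kPa = 13.6916 psi.
site R: 28.01 inHg = 13.7572 psi.
Spread: 14.0490 − 13.6916 = 0.36 psi.

0.36 psi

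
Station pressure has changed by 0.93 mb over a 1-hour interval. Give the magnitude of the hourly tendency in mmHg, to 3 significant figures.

0.698 mmHg per hour

0.93 mb / 1 h × 0.750062 mmHg/mb = 0.698 mmHg/h.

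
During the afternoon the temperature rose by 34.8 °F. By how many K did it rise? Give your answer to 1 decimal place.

A change of 1 °C equals a change of 1.8 °F: ΔK = 34.8 × 0.5556 = 19.3 K.

19.3 K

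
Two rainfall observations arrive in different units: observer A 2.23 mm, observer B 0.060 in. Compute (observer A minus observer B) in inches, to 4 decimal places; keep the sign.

observer A: 2.23 mm = 0.087795 in.
Difference: 0.087795 − 0.060000 = 0.0278 in.

0.0278 in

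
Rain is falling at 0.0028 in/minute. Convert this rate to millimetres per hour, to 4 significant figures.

0.0028 in/minute × 25.4 mm/in × 60 minute/hour = 4.267 mm/hour.

4.267 mm/hour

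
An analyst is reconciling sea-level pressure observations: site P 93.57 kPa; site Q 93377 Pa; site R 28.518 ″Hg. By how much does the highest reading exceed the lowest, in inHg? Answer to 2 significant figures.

0.94 inHg

site P: 93.57 kPa = 27.6312 inHg.
site Q: 93377 Pa = 27.5742 inHg.
Spread: 28.5180 − 27.5742 = 0.94 inHg.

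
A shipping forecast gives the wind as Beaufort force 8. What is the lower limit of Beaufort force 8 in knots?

34 kt

Beaufort 8 (gale) spans 34–40 knots.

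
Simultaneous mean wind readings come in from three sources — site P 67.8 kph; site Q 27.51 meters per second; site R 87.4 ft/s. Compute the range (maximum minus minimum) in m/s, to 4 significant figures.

site P: 67.8 km/h = 18.83333 m/s.
site R: 87.4 ft/s = 26.63952 m/s.
Spread: 27.51000 − 18.83333 = 8.677 m/s.

8.677 m/s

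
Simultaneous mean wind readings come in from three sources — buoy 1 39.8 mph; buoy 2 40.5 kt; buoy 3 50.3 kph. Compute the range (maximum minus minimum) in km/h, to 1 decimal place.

buoy 1: 39.8 mph = 64.052 km/h.
buoy 2: 40.5 kt = 75.006 km/h.
Spread: 75.006 − 50.300 = 24.7 km/h.

24.7 km/h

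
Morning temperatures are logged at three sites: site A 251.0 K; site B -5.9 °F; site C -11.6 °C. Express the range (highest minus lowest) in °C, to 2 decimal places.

10.55 °C

site A: 251.0 K = -22.150 °C.
site B: -5.9 °F = -21.056 °C.
Spread: (-11.600) − (-22.150) = 10.550 °C.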